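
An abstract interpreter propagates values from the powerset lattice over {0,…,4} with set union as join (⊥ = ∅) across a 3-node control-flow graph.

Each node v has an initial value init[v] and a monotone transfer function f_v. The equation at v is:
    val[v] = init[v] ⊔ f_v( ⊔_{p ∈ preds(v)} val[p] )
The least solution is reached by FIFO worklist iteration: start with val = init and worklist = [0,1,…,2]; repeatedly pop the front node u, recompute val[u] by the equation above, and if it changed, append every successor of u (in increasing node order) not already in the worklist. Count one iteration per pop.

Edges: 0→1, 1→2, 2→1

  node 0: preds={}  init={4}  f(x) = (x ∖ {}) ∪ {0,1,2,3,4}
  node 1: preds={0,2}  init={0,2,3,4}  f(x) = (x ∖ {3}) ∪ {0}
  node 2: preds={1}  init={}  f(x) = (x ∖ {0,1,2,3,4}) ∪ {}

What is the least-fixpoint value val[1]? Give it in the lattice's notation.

{0,1,2,3,4}

Iteration log — 3 steps:
  step 1. node 0  ⊔preds={}  new={0,1,2,3,4}  old={4}  +wl: 
  step 2. node 1  ⊔preds={0,1,2,3,4}  new={0,1,2,3,4}  old={0,2,3,4}  +wl: 
  step 3. node 2  ⊔preds={0,1,2,3,4}  new={}  stable

Least fixpoint reached:
  node 0: {0,1,2,3,4}
  node 1: {0,1,2,3,4}
  node 2: {}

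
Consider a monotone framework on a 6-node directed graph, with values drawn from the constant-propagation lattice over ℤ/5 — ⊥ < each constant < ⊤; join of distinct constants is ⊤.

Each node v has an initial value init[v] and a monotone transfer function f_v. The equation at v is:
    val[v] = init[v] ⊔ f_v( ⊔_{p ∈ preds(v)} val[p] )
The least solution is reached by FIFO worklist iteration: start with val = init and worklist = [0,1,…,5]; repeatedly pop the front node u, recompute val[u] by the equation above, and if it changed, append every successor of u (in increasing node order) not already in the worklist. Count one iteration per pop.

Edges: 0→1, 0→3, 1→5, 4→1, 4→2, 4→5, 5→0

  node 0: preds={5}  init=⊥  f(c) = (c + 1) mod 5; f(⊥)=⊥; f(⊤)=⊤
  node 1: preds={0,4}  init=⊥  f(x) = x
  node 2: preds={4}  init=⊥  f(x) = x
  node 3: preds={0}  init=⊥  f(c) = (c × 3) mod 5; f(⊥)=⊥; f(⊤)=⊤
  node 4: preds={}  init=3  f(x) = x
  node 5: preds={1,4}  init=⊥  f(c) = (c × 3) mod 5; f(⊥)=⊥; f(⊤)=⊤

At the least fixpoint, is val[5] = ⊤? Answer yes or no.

Trace (13 dequeues):
  [1] u=0 | in ⊥ | out ⊥ | ==
  [2] u=1 | in 3 | out 3 | prev ⊥ | push {}
  [3] u=2 | in 3 | out 3 | prev ⊥ | push {}
  [4] u=3 | in ⊥ | out ⊥ | ==
  [5] u=4 | in ⊥ | out 3 | ==
  [6] u=5 | in 3 | out 4 | prev ⊥ | push {0}
  [7] u=0 | in 4 | out 0 | prev ⊥ | push {1,3}
  [8] u=1 | in ⊤ | out ⊤ | prev 3 | push {5}
  [9] u=3 | in 0 | out 0 | prev ⊥ | push {}
  [10] u=5 | in ⊤ | out ⊤ | prev 4 | push {0}
  [11] u=0 | in ⊤ | out ⊤ | prev 0 | push {1,3}
  [12] u=1 | in ⊤ | out ⊤ | ==
  [13] u=3 | in ⊤ | out ⊤ | prev 0 | push {}

Converged values:
  [0] ⊤
  [1] ⊤
  [2] 3
  [3] ⊤
  [4] 3
  [5] ⊤

yes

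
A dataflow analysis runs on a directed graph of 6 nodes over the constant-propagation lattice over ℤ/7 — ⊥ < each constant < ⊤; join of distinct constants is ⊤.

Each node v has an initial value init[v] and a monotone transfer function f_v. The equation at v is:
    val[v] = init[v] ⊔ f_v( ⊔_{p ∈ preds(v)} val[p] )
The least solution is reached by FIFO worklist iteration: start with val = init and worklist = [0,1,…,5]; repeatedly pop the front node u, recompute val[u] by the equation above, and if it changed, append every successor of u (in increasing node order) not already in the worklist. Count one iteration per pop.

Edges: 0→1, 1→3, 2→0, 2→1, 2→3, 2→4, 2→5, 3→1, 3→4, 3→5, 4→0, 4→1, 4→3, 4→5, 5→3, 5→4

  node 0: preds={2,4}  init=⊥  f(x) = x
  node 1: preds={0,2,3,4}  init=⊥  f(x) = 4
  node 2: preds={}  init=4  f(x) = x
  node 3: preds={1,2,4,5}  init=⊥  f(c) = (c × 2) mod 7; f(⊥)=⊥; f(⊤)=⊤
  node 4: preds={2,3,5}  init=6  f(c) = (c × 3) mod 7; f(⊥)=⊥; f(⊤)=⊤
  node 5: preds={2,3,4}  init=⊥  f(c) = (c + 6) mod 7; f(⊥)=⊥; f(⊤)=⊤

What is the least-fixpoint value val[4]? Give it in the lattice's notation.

Trace (10 dequeues):
  [1] u=0 | in ⊤ | out ⊤ | prev ⊥ | push {}
  [2] u=1 | in ⊤ | out 4 | prev ⊥ | push {}
  [3] u=2 | in ⊥ | out 4 | ==
  [4] u=3 | in ⊤ | out ⊤ | prev ⊥ | push {1}
  [5] u=4 | in ⊤ | out ⊤ | prev 6 | push {0,3}
  [6] u=5 | in ⊤ | out ⊤ | prev ⊥ | push {4}
  [7] u=1 | in ⊤ | out 4 | ==
  [8] u=0 | in ⊤ | out ⊤ | ==
  [9] u=3 | in ⊤ | out ⊤ | ==
  [10] u=4 | in ⊤ | out ⊤ | ==

Converged values:
  [0] ⊤
  [1] 4
  [2] 4
  [3] ⊤
  [4] ⊤
  [5] ⊤

⊤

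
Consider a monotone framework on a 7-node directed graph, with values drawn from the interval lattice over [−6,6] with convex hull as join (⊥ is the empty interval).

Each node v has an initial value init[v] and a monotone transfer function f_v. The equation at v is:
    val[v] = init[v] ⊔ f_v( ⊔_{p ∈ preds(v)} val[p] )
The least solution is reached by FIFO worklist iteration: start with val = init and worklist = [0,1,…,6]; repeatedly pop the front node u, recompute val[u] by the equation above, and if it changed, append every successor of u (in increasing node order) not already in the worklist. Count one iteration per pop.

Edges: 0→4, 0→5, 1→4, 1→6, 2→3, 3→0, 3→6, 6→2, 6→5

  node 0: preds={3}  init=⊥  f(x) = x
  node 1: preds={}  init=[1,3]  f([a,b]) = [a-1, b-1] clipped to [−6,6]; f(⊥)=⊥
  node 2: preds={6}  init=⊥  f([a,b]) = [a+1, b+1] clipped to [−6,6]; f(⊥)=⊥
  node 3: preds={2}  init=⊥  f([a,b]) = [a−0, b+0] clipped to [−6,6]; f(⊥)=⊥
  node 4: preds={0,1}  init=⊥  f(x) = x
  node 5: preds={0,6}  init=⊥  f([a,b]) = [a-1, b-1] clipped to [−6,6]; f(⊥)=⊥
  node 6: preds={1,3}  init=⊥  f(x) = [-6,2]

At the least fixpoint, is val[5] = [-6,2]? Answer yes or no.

yes

Iteration log — 14 steps:
  step 1. node 0  ⊔preds=⊥  new=⊥  stable
  step 2. node 1  ⊔preds=⊥  new=[1,3]  stable
  step 3. node 2  ⊔preds=⊥  new=⊥  stable
  step 4. node 3  ⊔preds=⊥  new=⊥  stable
  step 5. node 4  ⊔preds=[1,3]  new=[1,3]  old=⊥  +wl: 
  step 6. node 5  ⊔preds=⊥  new=⊥  stable
  step 7. node 6  ⊔preds=[1,3]  new=[-6,2]  old=⊥  +wl: 2,5
  step 8. node 2  ⊔preds=[-6,2]  new=[-5,3]  old=⊥  +wl: 3
  step 9. node 5  ⊔preds=[-6,2]  new=[-6,1]  old=⊥  +wl: 
  step 10. node 3  ⊔preds=[-5,3]  new=[-5,3]  old=⊥  +wl: 0,6
  step 11. node 0  ⊔preds=[-5,3]  new=[-5,3]  old=⊥  +wl: 4,5
  step 12. node 6  ⊔preds=[-5,3]  new=[-6,2]  stable
  step 13. node 4  ⊔preds=[-5,3]  new=[-5,3]  old=[1,3]  +wl: 
  step 14. node 5  ⊔preds=[-6,3]  new=[-6,2]  old=[-6,1]  +wl: 

Least fixpoint reached:
  node 0: [-5,3]
  node 1: [1,3]
  node 2: [-5,3]
  node 3: [-5,3]
  node 4: [-5,3]
  node 5: [-6,2]
  node 6: [-6,2]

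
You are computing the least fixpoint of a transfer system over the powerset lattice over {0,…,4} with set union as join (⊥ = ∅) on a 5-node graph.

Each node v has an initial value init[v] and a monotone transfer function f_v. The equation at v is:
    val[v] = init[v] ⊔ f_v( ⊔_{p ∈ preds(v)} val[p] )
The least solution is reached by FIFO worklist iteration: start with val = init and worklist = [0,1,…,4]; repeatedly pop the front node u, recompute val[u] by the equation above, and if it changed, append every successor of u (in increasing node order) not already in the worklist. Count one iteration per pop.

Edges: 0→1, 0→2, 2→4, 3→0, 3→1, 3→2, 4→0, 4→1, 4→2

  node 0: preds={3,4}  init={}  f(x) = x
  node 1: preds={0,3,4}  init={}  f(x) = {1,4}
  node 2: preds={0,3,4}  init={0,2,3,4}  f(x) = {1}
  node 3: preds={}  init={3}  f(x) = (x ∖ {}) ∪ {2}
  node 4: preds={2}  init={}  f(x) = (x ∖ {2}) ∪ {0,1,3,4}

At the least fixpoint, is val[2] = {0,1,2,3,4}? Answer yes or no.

yes

Worklist (8 pops):
  #1 pop 0: in={3} → {3} (was {}); enqueue []
  #2 pop 1: in={3} → {1,4} (was {}); enqueue []
  #3 pop 2: in={3} → {0,1,2,3,4} (was {0,2,3,4}); enqueue []
  #4 pop 3: in={} → {2,3} (was {3}); enqueue [0,1,2]
  #5 pop 4: in={0,1,2,3,4} → {0,1,3,4} (was {}); enqueue []
  #6 pop 0: in={0,1,2,3,4} → {0,1,2,3,4} (was {3}); enqueue []
  #7 pop 1: in={0,1,2,3,4} → {1,4} (no change)
  #8 pop 2: in={0,1,2,3,4} → {0,1,2,3,4} (no change)

Fixpoint:
  val[0] = {0,1,2,3,4}
  val[1] = {1,4}
  val[2] = {0,1,2,3,4}
  val[3] = {2,3}
  val[4] = {0,1,3,4}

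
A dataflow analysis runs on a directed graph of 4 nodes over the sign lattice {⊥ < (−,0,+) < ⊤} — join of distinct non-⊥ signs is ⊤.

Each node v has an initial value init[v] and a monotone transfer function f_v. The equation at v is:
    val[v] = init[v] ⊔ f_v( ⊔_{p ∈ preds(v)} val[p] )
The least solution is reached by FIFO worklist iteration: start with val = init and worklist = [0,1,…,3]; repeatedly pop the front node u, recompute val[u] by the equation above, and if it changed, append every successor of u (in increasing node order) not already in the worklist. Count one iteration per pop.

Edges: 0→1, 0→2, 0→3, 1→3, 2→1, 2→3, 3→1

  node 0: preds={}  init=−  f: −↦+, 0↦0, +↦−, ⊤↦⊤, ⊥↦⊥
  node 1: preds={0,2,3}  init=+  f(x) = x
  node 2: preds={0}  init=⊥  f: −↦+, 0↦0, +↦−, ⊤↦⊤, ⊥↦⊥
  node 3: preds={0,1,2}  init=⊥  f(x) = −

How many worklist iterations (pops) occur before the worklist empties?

Iteration log — 5 steps:
  step 1. node 0  ⊔preds=⊥  new=−  stable
  step 2. node 1  ⊔preds=−  new=⊤  old=+  +wl: 
  step 3. node 2  ⊔preds=−  new=+  old=⊥  +wl: 1
  step 4. node 3  ⊔preds=⊤  new=−  old=⊥  +wl: 
  step 5. node 1  ⊔preds=⊤  new=⊤  stable

Least fixpoint reached:
  node 0: −
  node 1: ⊤
  node 2: +
  node 3: −

5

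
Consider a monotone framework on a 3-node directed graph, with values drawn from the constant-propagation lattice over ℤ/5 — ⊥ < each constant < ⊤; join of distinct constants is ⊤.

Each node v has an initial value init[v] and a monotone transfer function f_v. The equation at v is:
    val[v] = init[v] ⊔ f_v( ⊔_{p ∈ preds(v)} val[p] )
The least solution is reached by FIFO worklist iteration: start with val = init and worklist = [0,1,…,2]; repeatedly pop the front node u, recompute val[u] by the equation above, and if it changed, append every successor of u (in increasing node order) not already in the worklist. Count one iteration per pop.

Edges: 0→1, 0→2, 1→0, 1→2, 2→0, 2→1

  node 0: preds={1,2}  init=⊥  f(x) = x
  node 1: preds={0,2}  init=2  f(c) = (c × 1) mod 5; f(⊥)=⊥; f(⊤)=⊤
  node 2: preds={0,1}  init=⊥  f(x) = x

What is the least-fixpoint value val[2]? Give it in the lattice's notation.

2

Worklist (5 pops):
  #1 pop 0: in=2 → 2 (was ⊥); enqueue []
  #2 pop 1: in=2 → 2 (no change)
  #3 pop 2: in=2 → 2 (was ⊥); enqueue [0,1]
  #4 pop 0: in=2 → 2 (no change)
  #5 pop 1: in=2 → 2 (no change)

Fixpoint:
  val[0] = 2
  val[1] = 2
  val[2] = 2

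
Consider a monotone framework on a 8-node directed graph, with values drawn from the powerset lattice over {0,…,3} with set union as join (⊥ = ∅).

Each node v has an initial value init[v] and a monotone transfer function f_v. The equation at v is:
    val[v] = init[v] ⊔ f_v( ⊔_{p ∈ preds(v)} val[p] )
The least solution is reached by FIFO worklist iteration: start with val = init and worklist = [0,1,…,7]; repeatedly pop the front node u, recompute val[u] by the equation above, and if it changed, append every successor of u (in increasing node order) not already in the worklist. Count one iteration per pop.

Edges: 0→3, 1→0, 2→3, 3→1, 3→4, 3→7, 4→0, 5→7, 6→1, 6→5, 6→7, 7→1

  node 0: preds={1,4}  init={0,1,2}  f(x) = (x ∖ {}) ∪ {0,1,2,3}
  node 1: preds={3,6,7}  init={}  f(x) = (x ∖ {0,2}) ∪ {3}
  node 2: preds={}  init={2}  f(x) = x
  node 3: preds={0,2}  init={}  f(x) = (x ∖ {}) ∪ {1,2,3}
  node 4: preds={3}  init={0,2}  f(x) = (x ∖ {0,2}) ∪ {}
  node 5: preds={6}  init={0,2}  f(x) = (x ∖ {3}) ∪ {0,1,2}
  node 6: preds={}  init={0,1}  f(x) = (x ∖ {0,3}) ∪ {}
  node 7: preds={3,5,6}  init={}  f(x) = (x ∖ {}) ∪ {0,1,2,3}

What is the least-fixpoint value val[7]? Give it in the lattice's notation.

{0,1,2,3}

Trace (10 dequeues):
  [1] u=0 | in {0,2} | out {0,1,2,3} | prev {0,1,2} | push {}
  [2] u=1 | in {0,1} | out {1,3} | prev {} | push {0}
  [3] u=2 | in {} | out {2} | ==
  [4] u=3 | in {0,1,2,3} | out {0,1,2,3} | prev {} | push {1}
  [5] u=4 | in {0,1,2,3} | out {0,1,2,3} | prev {0,2} | push {}
  [6] u=5 | in {0,1} | out {0,1,2} | prev {0,2} | push {}
  [7] u=6 | in {} | out {0,1} | ==
  [8] u=7 | in {0,1,2,3} | out {0,1,2,3} | prev {} | push {}
  [9] u=0 | in {0,1,2,3} | out {0,1,2,3} | ==
  [10] u=1 | in {0,1,2,3} | out {1,3} | ==

Converged values:
  [0] {0,1,2,3}
  [1] {1,3}
  [2] {2}
  [3] {0,1,2,3}
  [4] {0,1,2,3}
  [5] {0,1,2}
  [6] {0,1}
  [7] {0,1,2,3}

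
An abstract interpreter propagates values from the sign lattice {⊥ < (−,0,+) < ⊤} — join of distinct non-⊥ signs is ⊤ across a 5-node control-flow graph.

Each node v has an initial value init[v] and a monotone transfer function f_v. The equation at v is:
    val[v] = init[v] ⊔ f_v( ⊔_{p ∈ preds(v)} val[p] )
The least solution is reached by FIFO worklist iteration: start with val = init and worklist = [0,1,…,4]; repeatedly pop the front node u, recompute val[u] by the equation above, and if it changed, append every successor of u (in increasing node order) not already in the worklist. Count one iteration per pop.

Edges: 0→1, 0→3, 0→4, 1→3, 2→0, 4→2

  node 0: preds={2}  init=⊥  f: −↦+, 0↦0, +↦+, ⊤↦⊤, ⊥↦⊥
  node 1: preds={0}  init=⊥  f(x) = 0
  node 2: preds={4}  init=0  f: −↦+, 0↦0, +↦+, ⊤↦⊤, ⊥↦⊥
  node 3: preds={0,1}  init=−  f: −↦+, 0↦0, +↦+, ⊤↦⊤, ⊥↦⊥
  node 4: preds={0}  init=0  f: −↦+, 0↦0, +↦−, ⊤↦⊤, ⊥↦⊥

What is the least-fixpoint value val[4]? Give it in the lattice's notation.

Worklist (5 pops):
  #1 pop 0: in=0 → 0 (was ⊥); enqueue []
  #2 pop 1: in=0 → 0 (was ⊥); enqueue []
  #3 pop 2: in=0 → 0 (no change)
  #4 pop 3: in=0 → ⊤ (was −); enqueue []
  #5 pop 4: in=0 → 0 (no change)

Fixpoint:
  val[0] = 0
  val[1] = 0
  val[2] = 0
  val[3] = ⊤
  val[4] = 0

0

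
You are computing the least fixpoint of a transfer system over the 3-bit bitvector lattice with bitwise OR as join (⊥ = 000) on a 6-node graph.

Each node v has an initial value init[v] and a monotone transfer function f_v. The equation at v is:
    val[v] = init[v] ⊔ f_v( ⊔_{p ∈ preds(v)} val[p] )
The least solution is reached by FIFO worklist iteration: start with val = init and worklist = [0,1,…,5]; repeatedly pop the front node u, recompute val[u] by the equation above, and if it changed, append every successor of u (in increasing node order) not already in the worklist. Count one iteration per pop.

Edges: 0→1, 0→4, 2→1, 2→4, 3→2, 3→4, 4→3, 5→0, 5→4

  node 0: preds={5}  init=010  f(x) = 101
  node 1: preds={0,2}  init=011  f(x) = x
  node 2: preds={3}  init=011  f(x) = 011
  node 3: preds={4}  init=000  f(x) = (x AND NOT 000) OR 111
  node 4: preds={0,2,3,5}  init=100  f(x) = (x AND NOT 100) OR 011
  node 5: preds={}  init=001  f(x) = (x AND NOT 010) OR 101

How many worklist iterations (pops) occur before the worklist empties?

10

Worklist (10 pops):
  #1 pop 0: in=001 → 111 (was 010); enqueue []
  #2 pop 1: in=111 → 111 (was 011); enqueue []
  #3 pop 2: in=000 → 011 (no change)
  #4 pop 3: in=100 → 111 (was 000); enqueue [2]
  #5 pop 4: in=111 → 111 (was 100); enqueue [3]
  #6 pop 5: in=000 → 101 (was 001); enqueue [0,4]
  #7 pop 2: in=111 → 011 (no change)
  #8 pop 3: in=111 → 111 (no change)
  #9 pop 0: in=101 → 111 (no change)
  #10 pop 4: in=111 → 111 (no change)

Fixpoint:
  val[0] = 111
  val[1] = 111
  val[2] = 011
  val[3] = 111
  val[4] = 111
  val[5] = 101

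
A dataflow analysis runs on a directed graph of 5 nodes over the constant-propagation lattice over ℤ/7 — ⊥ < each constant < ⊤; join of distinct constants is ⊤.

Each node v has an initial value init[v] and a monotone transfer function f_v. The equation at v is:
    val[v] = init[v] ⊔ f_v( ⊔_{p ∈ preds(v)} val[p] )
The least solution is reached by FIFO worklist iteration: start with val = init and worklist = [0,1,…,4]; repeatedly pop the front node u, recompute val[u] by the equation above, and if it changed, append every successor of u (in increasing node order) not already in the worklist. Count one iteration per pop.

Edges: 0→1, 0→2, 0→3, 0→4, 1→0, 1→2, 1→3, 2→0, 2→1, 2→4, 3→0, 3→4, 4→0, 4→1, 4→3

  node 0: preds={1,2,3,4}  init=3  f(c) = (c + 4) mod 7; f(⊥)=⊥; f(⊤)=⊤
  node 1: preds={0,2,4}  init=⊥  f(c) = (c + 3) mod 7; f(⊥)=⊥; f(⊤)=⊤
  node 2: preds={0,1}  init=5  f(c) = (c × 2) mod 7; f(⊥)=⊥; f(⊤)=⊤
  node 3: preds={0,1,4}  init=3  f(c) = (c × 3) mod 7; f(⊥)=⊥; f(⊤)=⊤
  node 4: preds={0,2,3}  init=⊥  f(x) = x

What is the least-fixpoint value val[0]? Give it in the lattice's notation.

Worklist (8 pops):
  #1 pop 0: in=⊤ → ⊤ (was 3); enqueue []
  #2 pop 1: in=⊤ → ⊤ (was ⊥); enqueue [0]
  #3 pop 2: in=⊤ → ⊤ (was 5); enqueue [1]
  #4 pop 3: in=⊤ → ⊤ (was 3); enqueue []
  #5 pop 4: in=⊤ → ⊤ (was ⊥); enqueue [3]
  #6 pop 0: in=⊤ → ⊤ (no change)
  #7 pop 1: in=⊤ → ⊤ (no change)
  #8 pop 3: in=⊤ → ⊤ (no change)

Fixpoint:
  val[0] = ⊤
  val[1] = ⊤
  val[2] = ⊤
  val[3] = ⊤
  val[4] = ⊤

⊤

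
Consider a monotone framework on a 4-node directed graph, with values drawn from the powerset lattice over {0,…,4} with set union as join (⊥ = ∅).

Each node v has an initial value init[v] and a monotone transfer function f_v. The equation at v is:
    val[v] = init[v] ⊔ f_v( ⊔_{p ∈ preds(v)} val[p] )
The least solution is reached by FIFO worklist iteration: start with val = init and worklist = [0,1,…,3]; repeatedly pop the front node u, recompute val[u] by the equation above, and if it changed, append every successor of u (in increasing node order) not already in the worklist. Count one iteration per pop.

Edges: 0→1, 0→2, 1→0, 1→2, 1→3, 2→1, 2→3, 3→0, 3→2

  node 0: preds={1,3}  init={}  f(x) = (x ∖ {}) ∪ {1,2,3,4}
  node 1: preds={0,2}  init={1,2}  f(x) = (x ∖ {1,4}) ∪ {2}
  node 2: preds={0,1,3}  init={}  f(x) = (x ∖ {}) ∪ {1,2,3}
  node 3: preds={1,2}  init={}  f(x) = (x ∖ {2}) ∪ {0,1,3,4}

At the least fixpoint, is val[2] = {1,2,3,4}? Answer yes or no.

no

Worklist (10 pops):
  #1 pop 0: in={1,2} → {1,2,3,4} (was {}); enqueue []
  #2 pop 1: in={1,2,3,4} → {1,2,3} (was {1,2}); enqueue [0]
  #3 pop 2: in={1,2,3,4} → {1,2,3,4} (was {}); enqueue [1]
  #4 pop 3: in={1,2,3,4} → {0,1,3,4} (was {}); enqueue [2]
  #5 pop 0: in={0,1,2,3,4} → {0,1,2,3,4} (was {1,2,3,4}); enqueue []
  #6 pop 1: in={0,1,2,3,4} → {0,1,2,3} (was {1,2,3}); enqueue [0,3]
  #7 pop 2: in={0,1,2,3,4} → {0,1,2,3,4} (was {1,2,3,4}); enqueue [1]
  #8 pop 0: in={0,1,2,3,4} → {0,1,2,3,4} (no change)
  #9 pop 3: in={0,1,2,3,4} → {0,1,3,4} (no change)
  #10 pop 1: in={0,1,2,3,4} → {0,1,2,3} (no change)

Fixpoint:
  val[0] = {0,1,2,3,4}
  val[1] = {0,1,2,3}
  val[2] = {0,1,2,3,4}
  val[3] = {0,1,3,4}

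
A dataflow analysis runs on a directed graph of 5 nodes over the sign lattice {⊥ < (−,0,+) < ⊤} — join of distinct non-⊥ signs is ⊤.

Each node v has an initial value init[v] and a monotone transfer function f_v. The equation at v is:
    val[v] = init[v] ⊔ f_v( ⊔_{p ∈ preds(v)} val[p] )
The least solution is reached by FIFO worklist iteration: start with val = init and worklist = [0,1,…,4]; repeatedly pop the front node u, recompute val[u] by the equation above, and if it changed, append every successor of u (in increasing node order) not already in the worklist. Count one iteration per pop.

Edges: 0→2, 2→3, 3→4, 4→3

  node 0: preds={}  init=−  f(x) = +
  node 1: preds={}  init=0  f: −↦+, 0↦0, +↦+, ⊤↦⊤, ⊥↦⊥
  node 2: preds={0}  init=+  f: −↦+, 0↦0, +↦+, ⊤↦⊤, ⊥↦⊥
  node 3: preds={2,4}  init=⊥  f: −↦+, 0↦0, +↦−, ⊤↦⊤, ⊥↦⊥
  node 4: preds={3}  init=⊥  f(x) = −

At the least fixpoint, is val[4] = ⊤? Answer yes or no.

no

Trace (6 dequeues):
  [1] u=0 | in ⊥ | out ⊤ | prev − | push {}
  [2] u=1 | in ⊥ | out 0 | ==
  [3] u=2 | in ⊤ | out ⊤ | prev + | push {}
  [4] u=3 | in ⊤ | out ⊤ | prev ⊥ | push {}
  [5] u=4 | in ⊤ | out − | prev ⊥ | push {3}
  [6] u=3 | in ⊤ | out ⊤ | ==

Converged values:
  [0] ⊤
  [1] 0
  [2] ⊤
  [3] ⊤
  [4] −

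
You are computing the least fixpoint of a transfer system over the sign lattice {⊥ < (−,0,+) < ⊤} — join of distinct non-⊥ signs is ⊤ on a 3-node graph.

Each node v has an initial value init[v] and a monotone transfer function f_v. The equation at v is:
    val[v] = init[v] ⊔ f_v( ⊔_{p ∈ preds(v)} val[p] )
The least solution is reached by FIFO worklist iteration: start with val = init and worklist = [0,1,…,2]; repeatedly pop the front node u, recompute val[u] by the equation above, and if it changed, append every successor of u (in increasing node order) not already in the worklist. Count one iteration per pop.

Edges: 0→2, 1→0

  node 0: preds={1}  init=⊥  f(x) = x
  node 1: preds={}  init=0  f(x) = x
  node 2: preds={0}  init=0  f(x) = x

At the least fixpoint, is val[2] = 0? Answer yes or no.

Trace (3 dequeues):
  [1] u=0 | in 0 | out 0 | prev ⊥ | push {}
  [2] u=1 | in ⊥ | out 0 | ==
  [3] u=2 | in 0 | out 0 | ==

Converged values:
  [0] 0
  [1] 0
  [2] 0

yes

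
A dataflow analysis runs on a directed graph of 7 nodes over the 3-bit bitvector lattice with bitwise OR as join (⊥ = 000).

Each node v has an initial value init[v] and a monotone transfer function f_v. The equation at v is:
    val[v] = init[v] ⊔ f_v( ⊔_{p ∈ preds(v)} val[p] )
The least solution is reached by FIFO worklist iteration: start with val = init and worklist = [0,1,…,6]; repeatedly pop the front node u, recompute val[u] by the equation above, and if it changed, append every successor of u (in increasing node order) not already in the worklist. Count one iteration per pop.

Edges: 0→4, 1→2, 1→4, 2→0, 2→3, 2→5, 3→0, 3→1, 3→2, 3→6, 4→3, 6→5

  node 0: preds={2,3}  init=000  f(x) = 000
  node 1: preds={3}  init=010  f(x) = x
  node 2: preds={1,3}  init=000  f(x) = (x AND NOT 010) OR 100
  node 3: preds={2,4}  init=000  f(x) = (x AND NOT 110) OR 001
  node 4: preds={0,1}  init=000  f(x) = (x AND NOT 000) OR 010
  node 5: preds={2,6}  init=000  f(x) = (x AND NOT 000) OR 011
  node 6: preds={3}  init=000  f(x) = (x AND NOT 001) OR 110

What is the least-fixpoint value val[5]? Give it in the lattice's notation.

Worklist (15 pops):
  #1 pop 0: in=000 → 000 (no change)
  #2 pop 1: in=000 → 010 (no change)
  #3 pop 2: in=010 → 100 (was 000); enqueue [0]
  #4 pop 3: in=100 → 001 (was 000); enqueue [1,2]
  #5 pop 4: in=010 → 010 (was 000); enqueue [3]
  #6 pop 5: in=100 → 111 (was 000); enqueue []
  #7 pop 6: in=001 → 110 (was 000); enqueue [5]
  #8 pop 0: in=101 → 000 (no change)
  #9 pop 1: in=001 → 011 (was 010); enqueue [4]
  #10 pop 2: in=011 → 101 (was 100); enqueue [0]
  #11 pop 3: in=111 → 001 (no change)
  #12 pop 5: in=111 → 111 (no change)
  #13 pop 4: in=011 → 011 (was 010); enqueue [3]
  #14 pop 0: in=101 → 000 (no change)
  #15 pop 3: in=111 → 001 (no change)

Fixpoint:
  val[0] = 000
  val[1] = 011
  val[2] = 101
  val[3] = 001
  val[4] = 011
  val[5] = 111
  val[6] = 110

111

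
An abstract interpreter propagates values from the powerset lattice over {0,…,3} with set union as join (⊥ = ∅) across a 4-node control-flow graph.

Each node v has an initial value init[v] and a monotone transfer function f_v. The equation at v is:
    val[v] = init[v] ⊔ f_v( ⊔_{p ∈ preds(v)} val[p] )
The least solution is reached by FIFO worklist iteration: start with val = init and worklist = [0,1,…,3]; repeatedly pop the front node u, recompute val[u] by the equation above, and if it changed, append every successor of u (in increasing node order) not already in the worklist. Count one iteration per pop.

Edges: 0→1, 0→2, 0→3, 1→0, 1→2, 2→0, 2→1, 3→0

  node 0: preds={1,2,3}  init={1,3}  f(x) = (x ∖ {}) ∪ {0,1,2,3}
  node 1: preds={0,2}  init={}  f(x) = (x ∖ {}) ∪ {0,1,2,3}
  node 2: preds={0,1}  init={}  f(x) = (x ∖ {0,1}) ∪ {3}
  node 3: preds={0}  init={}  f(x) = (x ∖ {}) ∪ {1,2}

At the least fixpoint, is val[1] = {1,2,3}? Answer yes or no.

no

Iteration log — 6 steps:
  step 1. node 0  ⊔preds={}  new={0,1,2,3}  old={1,3}  +wl: 
  step 2. node 1  ⊔preds={0,1,2,3}  new={0,1,2,3}  old={}  +wl: 0
  step 3. node 2  ⊔preds={0,1,2,3}  new={2,3}  old={}  +wl: 1
  step 4. node 3  ⊔preds={0,1,2,3}  new={0,1,2,3}  old={}  +wl: 
  step 5. node 0  ⊔preds={0,1,2,3}  new={0,1,2,3}  stable
  step 6. node 1  ⊔preds={0,1,2,3}  new={0,1,2,3}  stable

Least fixpoint reached:
  node 0: {0,1,2,3}
  node 1: {0,1,2,3}
  node 2: {2,3}
  node 3: {0,1,2,3}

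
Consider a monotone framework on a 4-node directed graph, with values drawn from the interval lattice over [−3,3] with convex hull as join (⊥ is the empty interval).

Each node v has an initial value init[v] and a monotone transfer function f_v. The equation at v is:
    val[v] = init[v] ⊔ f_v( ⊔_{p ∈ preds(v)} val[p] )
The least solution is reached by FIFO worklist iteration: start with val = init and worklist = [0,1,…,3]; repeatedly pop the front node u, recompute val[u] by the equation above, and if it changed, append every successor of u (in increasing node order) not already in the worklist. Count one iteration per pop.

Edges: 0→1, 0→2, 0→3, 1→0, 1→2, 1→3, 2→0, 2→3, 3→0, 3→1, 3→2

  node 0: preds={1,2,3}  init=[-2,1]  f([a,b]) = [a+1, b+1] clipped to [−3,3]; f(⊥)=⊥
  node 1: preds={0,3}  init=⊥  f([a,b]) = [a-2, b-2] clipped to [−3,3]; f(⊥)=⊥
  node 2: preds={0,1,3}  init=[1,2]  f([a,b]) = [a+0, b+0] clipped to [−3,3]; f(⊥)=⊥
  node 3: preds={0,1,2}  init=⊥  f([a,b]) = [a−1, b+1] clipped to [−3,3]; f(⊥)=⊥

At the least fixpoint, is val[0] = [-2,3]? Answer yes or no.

yes

Worklist (7 pops):
  #1 pop 0: in=[1,2] → [-2,3] (was [-2,1]); enqueue []
  #2 pop 1: in=[-2,3] → [-3,1] (was ⊥); enqueue [0]
  #3 pop 2: in=[-3,3] → [-3,3] (was [1,2]); enqueue []
  #4 pop 3: in=[-3,3] → [-3,3] (was ⊥); enqueue [1,2]
  #5 pop 0: in=[-3,3] → [-2,3] (no change)
  #6 pop 1: in=[-3,3] → [-3,1] (no change)
  #7 pop 2: in=[-3,3] → [-3,3] (no change)

Fixpoint:
  val[0] = [-2,3]
  val[1] = [-3,1]
  val[2] = [-3,3]
  val[3] = [-3,3]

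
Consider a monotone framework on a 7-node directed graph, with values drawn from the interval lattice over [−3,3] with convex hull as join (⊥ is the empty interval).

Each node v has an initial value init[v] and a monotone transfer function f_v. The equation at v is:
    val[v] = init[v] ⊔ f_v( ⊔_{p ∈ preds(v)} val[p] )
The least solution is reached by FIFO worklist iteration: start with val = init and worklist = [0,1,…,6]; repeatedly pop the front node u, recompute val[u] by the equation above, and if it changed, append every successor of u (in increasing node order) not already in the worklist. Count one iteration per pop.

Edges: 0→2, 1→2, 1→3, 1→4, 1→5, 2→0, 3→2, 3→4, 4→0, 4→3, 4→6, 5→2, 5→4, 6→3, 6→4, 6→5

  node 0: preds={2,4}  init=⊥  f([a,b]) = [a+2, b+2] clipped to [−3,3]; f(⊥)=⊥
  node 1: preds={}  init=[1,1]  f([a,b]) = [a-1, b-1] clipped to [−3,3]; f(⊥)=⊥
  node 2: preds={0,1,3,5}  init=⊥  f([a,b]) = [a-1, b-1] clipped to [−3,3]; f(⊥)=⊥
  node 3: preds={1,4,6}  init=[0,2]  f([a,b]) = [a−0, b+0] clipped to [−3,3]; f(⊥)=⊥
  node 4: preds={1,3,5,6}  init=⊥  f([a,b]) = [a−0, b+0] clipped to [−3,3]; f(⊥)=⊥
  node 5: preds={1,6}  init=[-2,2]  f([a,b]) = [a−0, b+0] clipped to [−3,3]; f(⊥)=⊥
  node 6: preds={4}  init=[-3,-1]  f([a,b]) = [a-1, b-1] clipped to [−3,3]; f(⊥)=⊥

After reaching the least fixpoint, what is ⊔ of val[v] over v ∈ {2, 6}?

Iteration log — 13 steps:
  step 1. node 0  ⊔preds=⊥  new=⊥  stable
  step 2. node 1  ⊔preds=⊥  new=[1,1]  stable
  step 3. node 2  ⊔preds=[-2,2]  new=[-3,1]  old=⊥  +wl: 0
  step 4. node 3  ⊔preds=[-3,1]  new=[-3,2]  old=[0,2]  +wl: 2
  step 5. node 4  ⊔preds=[-3,2]  new=[-3,2]  old=⊥  +wl: 3
  step 6. node 5  ⊔preds=[-3,1]  new=[-3,2]  old=[-2,2]  +wl: 4
  step 7. node 6  ⊔preds=[-3,2]  new=[-3,1]  old=[-3,-1]  +wl: 5
  step 8. node 0  ⊔preds=[-3,2]  new=[-1,3]  old=⊥  +wl: 
  step 9. node 2  ⊔preds=[-3,3]  new=[-3,2]  old=[-3,1]  +wl: 0
  step 10. node 3  ⊔preds=[-3,2]  new=[-3,2]  stable
  step 11. node 4  ⊔preds=[-3,2]  new=[-3,2]  stable
  step 12. node 5  ⊔preds=[-3,1]  new=[-3,2]  stable
  step 13. node 0  ⊔preds=[-3,2]  new=[-1,3]  stable

Least fixpoint reached:
  node 0: [-1,3]
  node 1: [1,1]
  node 2: [-3,2]
  node 3: [-3,2]
  node 4: [-3,2]
  node 5: [-3,2]
  node 6: [-3,1]

[-3,2]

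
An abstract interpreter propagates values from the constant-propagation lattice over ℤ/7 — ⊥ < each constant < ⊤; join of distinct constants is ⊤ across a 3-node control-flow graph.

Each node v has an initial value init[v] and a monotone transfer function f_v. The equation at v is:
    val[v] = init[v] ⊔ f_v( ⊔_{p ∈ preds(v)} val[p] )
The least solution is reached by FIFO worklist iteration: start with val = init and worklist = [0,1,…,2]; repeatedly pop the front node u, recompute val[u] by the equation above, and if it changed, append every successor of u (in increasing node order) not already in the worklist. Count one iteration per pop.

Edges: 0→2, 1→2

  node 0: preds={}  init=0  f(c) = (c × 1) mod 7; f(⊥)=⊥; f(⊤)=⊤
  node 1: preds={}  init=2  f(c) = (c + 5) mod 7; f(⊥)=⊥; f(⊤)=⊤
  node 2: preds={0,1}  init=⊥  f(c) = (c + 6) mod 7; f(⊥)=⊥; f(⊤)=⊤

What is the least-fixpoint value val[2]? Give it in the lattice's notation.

⊤

Worklist (3 pops):
  #1 pop 0: in=⊥ → 0 (no change)
  #2 pop 1: in=⊥ → 2 (no change)
  #3 pop 2: in=⊤ → ⊤ (was ⊥); enqueue []

Fixpoint:
  val[0] = 0
  val[1] = 2
  val[2] = ⊤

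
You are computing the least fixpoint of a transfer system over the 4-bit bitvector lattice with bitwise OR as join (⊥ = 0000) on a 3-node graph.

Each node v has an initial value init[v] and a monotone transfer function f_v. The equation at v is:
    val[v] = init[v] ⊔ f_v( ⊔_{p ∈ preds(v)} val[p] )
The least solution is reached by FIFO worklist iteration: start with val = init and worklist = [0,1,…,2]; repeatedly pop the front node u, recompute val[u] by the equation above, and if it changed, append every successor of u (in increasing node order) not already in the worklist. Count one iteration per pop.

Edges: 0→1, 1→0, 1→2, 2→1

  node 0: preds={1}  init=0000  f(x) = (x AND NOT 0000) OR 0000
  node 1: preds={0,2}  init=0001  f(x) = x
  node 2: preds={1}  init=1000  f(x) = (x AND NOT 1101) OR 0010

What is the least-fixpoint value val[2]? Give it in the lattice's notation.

1010

Worklist (8 pops):
  #1 pop 0: in=0001 → 0001 (was 0000); enqueue []
  #2 pop 1: in=1001 → 1001 (was 0001); enqueue [0]
  #3 pop 2: in=1001 → 1010 (was 1000); enqueue [1]
  #4 pop 0: in=1001 → 1001 (was 0001); enqueue []
  #5 pop 1: in=1011 → 1011 (was 1001); enqueue [0,2]
  #6 pop 0: in=1011 → 1011 (was 1001); enqueue [1]
  #7 pop 2: in=1011 → 1010 (no change)
  #8 pop 1: in=1011 → 1011 (no change)

Fixpoint:
  val[0] = 1011
  val[1] = 1011
  val[2] = 1010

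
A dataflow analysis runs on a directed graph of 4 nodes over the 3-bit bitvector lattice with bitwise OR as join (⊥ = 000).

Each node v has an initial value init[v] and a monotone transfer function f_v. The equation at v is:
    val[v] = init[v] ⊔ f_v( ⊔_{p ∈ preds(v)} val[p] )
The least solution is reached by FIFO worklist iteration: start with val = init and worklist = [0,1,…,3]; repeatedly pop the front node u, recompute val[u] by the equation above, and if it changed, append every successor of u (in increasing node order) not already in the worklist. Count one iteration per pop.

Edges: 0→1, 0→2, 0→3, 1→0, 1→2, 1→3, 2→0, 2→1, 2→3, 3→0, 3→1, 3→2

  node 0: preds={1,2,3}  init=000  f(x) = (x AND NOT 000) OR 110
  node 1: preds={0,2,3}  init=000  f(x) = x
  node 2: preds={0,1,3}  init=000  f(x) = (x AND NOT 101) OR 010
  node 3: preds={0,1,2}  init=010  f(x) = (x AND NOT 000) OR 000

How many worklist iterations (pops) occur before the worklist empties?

Iteration log — 7 steps:
  step 1. node 0  ⊔preds=010  new=110  old=000  +wl: 
  step 2. node 1  ⊔preds=110  new=110  old=000  +wl: 0
  step 3. node 2  ⊔preds=110  new=010  old=000  +wl: 1
  step 4. node 3  ⊔preds=110  new=110  old=010  +wl: 2
  step 5. node 0  ⊔preds=110  new=110  stable
  step 6. node 1  ⊔preds=110  new=110  stable
  step 7. node 2  ⊔preds=110  new=010  stable

Least fixpoint reached:
  node 0: 110
  node 1: 110
  node 2: 010
  node 3: 110

7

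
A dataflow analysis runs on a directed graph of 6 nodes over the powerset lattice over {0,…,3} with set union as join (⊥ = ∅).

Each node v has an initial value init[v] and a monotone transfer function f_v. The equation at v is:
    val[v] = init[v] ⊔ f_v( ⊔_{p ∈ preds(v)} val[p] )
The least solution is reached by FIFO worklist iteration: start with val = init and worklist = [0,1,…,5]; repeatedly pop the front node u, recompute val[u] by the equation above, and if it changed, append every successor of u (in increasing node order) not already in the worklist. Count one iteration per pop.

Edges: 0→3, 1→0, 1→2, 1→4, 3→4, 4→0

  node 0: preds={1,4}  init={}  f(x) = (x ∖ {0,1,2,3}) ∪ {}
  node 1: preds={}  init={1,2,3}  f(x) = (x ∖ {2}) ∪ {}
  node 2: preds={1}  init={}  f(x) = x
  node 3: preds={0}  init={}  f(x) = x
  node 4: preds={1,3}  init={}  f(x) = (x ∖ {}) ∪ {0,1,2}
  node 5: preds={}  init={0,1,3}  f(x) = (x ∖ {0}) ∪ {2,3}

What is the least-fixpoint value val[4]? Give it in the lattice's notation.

Trace (7 dequeues):
  [1] u=0 | in {1,2,3} | out {} | ==
  [2] u=1 | in {} | out {1,2,3} | ==
  [3] u=2 | in {1,2,3} | out {1,2,3} | prev {} | push {}
  [4] u=3 | in {} | out {} | ==
  [5] u=4 | in {1,2,3} | out {0,1,2,3} | prev {} | push {0}
  [6] u=5 | in {} | out {0,1,2,3} | prev {0,1,3} | push {}
  [7] u=0 | in {0,1,2,3} | out {} | ==

Converged values:
  [0] {}
  [1] {1,2,3}
  [2] {1,2,3}
  [3] {}
  [4] {0,1,2,3}
  [5] {0,1,2,3}

{0,1,2,3}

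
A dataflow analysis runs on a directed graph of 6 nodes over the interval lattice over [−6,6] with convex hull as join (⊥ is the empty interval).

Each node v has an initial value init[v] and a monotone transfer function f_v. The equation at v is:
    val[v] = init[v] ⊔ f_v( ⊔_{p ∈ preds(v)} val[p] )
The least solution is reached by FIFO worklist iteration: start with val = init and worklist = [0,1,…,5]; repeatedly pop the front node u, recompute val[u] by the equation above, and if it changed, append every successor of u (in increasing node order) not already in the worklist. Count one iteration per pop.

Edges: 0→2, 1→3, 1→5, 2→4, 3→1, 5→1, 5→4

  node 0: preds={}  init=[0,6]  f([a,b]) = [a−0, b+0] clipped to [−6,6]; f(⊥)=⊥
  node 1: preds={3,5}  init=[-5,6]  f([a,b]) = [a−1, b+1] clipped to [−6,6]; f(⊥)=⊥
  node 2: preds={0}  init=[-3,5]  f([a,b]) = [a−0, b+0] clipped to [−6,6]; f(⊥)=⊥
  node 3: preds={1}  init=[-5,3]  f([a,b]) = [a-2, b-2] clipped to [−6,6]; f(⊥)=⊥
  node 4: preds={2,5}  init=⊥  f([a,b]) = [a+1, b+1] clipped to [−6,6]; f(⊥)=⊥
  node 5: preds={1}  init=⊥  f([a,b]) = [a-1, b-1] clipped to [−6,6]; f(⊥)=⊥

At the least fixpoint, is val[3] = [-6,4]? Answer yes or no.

Worklist (8 pops):
  #1 pop 0: in=⊥ → [0,6] (no change)
  #2 pop 1: in=[-5,3] → [-6,6] (was [-5,6]); enqueue []
  #3 pop 2: in=[0,6] → [-3,6] (was [-3,5]); enqueue []
  #4 pop 3: in=[-6,6] → [-6,4] (was [-5,3]); enqueue [1]
  #5 pop 4: in=[-3,6] → [-2,6] (was ⊥); enqueue []
  #6 pop 5: in=[-6,6] → [-6,5] (was ⊥); enqueue [4]
  #7 pop 1: in=[-6,5] → [-6,6] (no change)
  #8 pop 4: in=[-6,6] → [-5,6] (was [-2,6]); enqueue []

Fixpoint:
  val[0] = [0,6]
  val[1] = [-6,6]
  val[2] = [-3,6]
  val[3] = [-6,4]
  val[4] = [-5,6]
  val[5] = [-6,5]

yes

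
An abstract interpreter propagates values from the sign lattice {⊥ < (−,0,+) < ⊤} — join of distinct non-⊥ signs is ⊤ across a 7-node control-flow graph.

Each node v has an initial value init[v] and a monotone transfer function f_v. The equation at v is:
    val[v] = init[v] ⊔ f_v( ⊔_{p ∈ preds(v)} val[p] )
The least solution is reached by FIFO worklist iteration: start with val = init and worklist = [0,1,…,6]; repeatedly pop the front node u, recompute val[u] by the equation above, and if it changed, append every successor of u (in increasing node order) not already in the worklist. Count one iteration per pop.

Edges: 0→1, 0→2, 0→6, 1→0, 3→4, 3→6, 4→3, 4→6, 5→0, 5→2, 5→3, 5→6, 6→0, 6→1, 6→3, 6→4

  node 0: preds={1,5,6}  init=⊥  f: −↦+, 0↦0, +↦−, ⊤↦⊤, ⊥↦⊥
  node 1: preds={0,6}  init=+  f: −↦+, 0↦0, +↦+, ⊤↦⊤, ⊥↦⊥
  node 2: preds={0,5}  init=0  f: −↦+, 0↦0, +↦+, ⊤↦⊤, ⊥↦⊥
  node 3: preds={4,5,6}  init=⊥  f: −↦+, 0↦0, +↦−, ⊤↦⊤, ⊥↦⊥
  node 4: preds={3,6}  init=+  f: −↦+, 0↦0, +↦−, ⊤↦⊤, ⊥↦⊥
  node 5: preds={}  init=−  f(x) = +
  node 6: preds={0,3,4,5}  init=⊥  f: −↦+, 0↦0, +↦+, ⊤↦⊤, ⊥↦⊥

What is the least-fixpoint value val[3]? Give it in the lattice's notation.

⊤

Worklist (12 pops):
  #1 pop 0: in=⊤ → ⊤ (was ⊥); enqueue []
  #2 pop 1: in=⊤ → ⊤ (was +); enqueue [0]
  #3 pop 2: in=⊤ → ⊤ (was 0); enqueue []
  #4 pop 3: in=⊤ → ⊤ (was ⊥); enqueue []
  #5 pop 4: in=⊤ → ⊤ (was +); enqueue [3]
  #6 pop 5: in=⊥ → ⊤ (was −); enqueue [2]
  #7 pop 6: in=⊤ → ⊤ (was ⊥); enqueue [1,4]
  #8 pop 0: in=⊤ → ⊤ (no change)
  #9 pop 3: in=⊤ → ⊤ (no change)
  #10 pop 2: in=⊤ → ⊤ (no change)
  #11 pop 1: in=⊤ → ⊤ (no change)
  #12 pop 4: in=⊤ → ⊤ (no change)

Fixpoint:
  val[0] = ⊤
  val[1] = ⊤
  val[2] = ⊤
  val[3] = ⊤
  val[4] = ⊤
  val[5] = ⊤
  val[6] = ⊤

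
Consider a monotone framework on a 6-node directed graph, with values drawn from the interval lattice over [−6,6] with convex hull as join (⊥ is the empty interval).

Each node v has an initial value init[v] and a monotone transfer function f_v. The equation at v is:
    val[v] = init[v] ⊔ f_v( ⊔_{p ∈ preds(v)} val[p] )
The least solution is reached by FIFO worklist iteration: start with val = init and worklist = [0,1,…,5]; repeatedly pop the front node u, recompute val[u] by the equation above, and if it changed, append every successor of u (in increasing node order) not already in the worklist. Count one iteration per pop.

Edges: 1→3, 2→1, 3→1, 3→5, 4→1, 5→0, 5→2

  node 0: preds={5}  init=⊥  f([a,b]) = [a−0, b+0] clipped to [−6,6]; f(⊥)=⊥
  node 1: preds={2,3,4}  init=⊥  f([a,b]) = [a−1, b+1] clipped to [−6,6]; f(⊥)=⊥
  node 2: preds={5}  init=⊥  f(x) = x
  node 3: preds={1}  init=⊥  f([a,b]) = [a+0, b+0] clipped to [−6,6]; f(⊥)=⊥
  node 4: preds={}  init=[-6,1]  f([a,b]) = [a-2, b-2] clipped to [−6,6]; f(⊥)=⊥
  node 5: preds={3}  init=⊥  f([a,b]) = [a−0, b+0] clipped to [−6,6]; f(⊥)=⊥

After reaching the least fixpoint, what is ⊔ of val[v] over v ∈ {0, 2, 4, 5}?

Worklist (30 pops):
  #1 pop 0: in=⊥ → ⊥ (no change)
  #2 pop 1: in=[-6,1] → [-6,2] (was ⊥); enqueue []
  #3 pop 2: in=⊥ → ⊥ (no change)
  #4 pop 3: in=[-6,2] → [-6,2] (was ⊥); enqueue [1]
  #5 pop 4: in=⊥ → [-6,1] (no change)
  #6 pop 5: in=[-6,2] → [-6,2] (was ⊥); enqueue [0,2]
  #7 pop 1: in=[-6,2] → [-6,3] (was [-6,2]); enqueue [3]
  #8 pop 0: in=[-6,2] → [-6,2] (was ⊥); enqueue []
  #9 pop 2: in=[-6,2] → [-6,2] (was ⊥); enqueue [1]
  #10 pop 3: in=[-6,3] → [-6,3] (was [-6,2]); enqueue [5]
  #11 pop 1: in=[-6,3] → [-6,4] (was [-6,3]); enqueue [3]
  #12 pop 5: in=[-6,3] → [-6,3] (was [-6,2]); enqueue [0,2]
  #13 pop 3: in=[-6,4] → [-6,4] (was [-6,3]); enqueue [1,5]
  #14 pop 0: in=[-6,3] → [-6,3] (was [-6,2]); enqueue []
  #15 pop 2: in=[-6,3] → [-6,3] (was [-6,2]); enqueue []
  #16 pop 1: in=[-6,4] → [-6,5] (was [-6,4]); enqueue [3]
  #17 pop 5: in=[-6,4] → [-6,4] (was [-6,3]); enqueue [0,2]
  #18 pop 3: in=[-6,5] → [-6,5] (was [-6,4]); enqueue [1,5]
  #19 pop 0: in=[-6,4] → [-6,4] (was [-6,3]); enqueue []
  #20 pop 2: in=[-6,4] → [-6,4] (was [-6,3]); enqueue []
  #21 pop 1: in=[-6,5] → [-6,6] (was [-6,5]); enqueue [3]
  #22 pop 5: in=[-6,5] → [-6,5] (was [-6,4]); enqueue [0,2]
  #23 pop 3: in=[-6,6] → [-6,6] (was [-6,5]); enqueue [1,5]
  #24 pop 0: in=[-6,5] → [-6,5] (was [-6,4]); enqueue []
  #25 pop 2: in=[-6,5] → [-6,5] (was [-6,4]); enqueue []
  #26 pop 1: in=[-6,6] → [-6,6] (no change)
  #27 pop 5: in=[-6,6] → [-6,6] (was [-6,5]); enqueue [0,2]
  #28 pop 0: in=[-6,6] → [-6,6] (was [-6,5]); enqueue []
  #29 pop 2: in=[-6,6] → [-6,6] (was [-6,5]); enqueue [1]
  #30 pop 1: in=[-6,6] → [-6,6] (no change)

Fixpoint:
  val[0] = [-6,6]
  val[1] = [-6,6]
  val[2] = [-6,6]
  val[3] = [-6,6]
  val[4] = [-6,1]
  val[5] = [-6,6]

[-6,6]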